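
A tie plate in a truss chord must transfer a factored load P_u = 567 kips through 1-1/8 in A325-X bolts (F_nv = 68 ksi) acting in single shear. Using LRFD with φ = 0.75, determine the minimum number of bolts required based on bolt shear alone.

A_b = π·1.125²/4 = 0.994 in².
Per-bolt design strength φR_n = 0.75 × 68 × 0.994 × 1 = 50.69 kips.
n ≥ 567 / 50.69 = 11.18 → use 12 bolts.

12 bolts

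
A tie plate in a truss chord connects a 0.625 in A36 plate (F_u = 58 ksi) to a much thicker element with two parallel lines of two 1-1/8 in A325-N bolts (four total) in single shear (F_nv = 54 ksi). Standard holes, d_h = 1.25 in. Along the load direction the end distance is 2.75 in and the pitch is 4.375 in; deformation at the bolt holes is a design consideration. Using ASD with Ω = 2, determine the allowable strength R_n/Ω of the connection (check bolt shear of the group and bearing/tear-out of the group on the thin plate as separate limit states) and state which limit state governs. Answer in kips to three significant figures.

107 kips (bolt shear governs)

Bolt shear: A_b = π·1.125²/4 = 0.994 in²; R_n = 54 × 0.994 × 4 × 1 = 214.7 kips → 214.7 / 2 = 107 kips.
Bearing (1.2 l_c t F_u ≤ 2.4 d t F_u): upper limit = 2.4·1.125·0.625·58 = 97.87 kips.
  Edge l_c = 2.75 − 1.25/2 = 2.125 → r_n = 92.44 kips; interior l_c = 4.375 − 1.25 = 3.125 → r_n = 97.87 kips.
  R_n,bearing = 2·92.44 + 2·97.87 = 380.6 kips → 380.6 / 2 = 190 kips.
Bolt shear governs: 107 kips.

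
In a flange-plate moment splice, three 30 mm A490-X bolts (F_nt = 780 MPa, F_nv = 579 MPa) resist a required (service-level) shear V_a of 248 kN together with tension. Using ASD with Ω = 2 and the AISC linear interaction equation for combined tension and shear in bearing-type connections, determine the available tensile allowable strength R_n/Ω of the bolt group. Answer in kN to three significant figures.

741 kN

A_b = π·30²/4 = 706.9 mm²; f_rv = 248 × 1000 / (3 × 706.9) = 116.9 MPa.
F'_nt = 1.3 F_nt − (Ω F_nt / F_nv) f_rv = 1.3·780 − (2·780/579)·116.9 = 698.9 MPa, capped at F_nt → F'_nt = 698.9 MPa.
R_n = F'_nt · A_b · n = 698.9 × 706.9 × 3 / 1000 = 1482 kN.
Allowable strength R_n/Ω = 1482 / 2 = 741 kN.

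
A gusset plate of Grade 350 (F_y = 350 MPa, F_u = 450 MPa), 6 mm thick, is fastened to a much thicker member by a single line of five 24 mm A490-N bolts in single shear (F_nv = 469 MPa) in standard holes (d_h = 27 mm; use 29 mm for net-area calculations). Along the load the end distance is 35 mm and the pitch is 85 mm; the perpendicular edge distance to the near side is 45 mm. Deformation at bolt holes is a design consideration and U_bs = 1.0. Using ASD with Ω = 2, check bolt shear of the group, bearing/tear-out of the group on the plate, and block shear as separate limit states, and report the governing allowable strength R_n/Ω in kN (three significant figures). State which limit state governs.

239 kN (block shear governs)

Bolt shear: A_b = π·24²/4 = 452.4 mm²; R_n = 469 × 452.4 × 5 × 1 / 1000 = 1061 kN → 1061 / 2 = 530 kN.
Bearing: edge l_c = 21.5, r_n = 69.66 kN; interior l_c = 58, r_n = 155.5 kN; R_n = 69.66 + 4·155.5 = 691.7 kN → 346 kN.
Block shear: A_gv = 2250, A_nv = 1467, A_nt = 183 mm²; R_n = min(0.6F_uA_nv, 0.6F_yA_gv) + U_bs·F_u·A_nt = 478.4 kN → 239 kN.
Block shear governs: 239 kN.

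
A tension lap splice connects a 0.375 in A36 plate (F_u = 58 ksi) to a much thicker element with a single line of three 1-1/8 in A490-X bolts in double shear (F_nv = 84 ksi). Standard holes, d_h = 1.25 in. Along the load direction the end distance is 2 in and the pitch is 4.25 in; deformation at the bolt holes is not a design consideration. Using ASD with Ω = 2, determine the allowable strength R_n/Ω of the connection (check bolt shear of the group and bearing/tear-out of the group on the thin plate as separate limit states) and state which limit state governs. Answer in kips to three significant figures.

Bolt shear: A_b = π·1.125²/4 = 0.994 in²; R_n = 84 × 0.994 × 3 × 2 = 501 kips → 501 / 2 = 250 kips.
Bearing (1.5 l_c t F_u ≤ 3.0 d t F_u): upper limit = 3.0·1.125·0.375·58 = 73.41 kips.
  Edge l_c = 2 − 1.25/2 = 1.375 → r_n = 44.86 kips; interior l_c = 4.25 − 1.25 = 3 → r_n = 73.41 kips.
  R_n,bearing = 1·44.86 + 2·73.41 = 191.7 kips → 191.7 / 2 = 95.8 kips.
Bearing governs: 95.8 kips.

95.8 kips (bearing governs)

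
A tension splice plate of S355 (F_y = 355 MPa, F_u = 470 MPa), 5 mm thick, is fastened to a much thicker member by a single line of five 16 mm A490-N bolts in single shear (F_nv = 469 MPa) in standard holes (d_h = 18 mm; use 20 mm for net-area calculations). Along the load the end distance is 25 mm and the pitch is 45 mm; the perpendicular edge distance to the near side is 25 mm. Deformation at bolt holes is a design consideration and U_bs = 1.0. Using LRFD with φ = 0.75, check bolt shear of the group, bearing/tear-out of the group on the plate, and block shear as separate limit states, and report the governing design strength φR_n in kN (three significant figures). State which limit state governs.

Bolt shear: A_b = π·16²/4 = 201.1 mm²; R_n = 469 × 201.1 × 5 × 1 / 1000 = 471.5 kN → 0.75 × 471.5 = 354 kN.
Bearing: edge l_c = 16, r_n = 45.12 kN; interior l_c = 27, r_n = 76.14 kN; R_n = 45.12 + 4·76.14 = 349.7 kN → 262 kN.
Block shear: A_gv = 1025, A_nv = 575, A_nt = 75 mm²; R_n = min(0.6F_uA_nv, 0.6F_yA_gv) + U_bs·F_u·A_nt = 197.4 kN → 148 kN.
Block shear governs: 148 kN.

148 kN (block shear governs)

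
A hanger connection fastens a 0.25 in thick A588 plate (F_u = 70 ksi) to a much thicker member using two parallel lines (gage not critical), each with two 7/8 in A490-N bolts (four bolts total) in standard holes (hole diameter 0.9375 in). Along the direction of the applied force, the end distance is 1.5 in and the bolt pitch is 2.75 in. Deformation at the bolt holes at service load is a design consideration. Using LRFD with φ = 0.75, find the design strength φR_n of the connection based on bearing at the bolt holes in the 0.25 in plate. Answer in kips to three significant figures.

Per bolt r_n = 1.2 l_c t F_u ≤ 2.4 d t F_u; upper limit = 2.4 × 0.875 × 0.25 × 70 = 36.75 kips.
Edge bolt: l_c = 1.5 − 0.9375/2 = 1.031 in → 1.2 × 1.031 × 0.25 × 70 = 21.66 → r_n = 21.66 kips.
Interior bolts: l_c = 2.75 − 0.9375 = 1.812 in → 1.2 × 1.812 × 0.25 × 70 = 38.06 → r_n = 36.75 kips.
R_n = 2 × 21.66 + 2 × 36.75 = 116.8 kips.
Design strength φR_n = 0.75 × 116.8 = 87.6 kips.

87.6 kips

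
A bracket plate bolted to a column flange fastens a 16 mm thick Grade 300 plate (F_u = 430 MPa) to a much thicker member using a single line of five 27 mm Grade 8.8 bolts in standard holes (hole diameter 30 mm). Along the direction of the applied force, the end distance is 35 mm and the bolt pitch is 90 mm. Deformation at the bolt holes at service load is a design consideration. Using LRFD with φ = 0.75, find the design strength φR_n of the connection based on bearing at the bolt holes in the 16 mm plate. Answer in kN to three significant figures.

1460 kN

Per bolt r_n = 1.2 l_c t F_u ≤ 2.4 d t F_u; upper limit = 2.4 × 27 × 16 × 430 / 1000 = 445.8 kN.
Edge bolt: l_c = 35 − 30/2 = 20 mm → 1.2 × 20 × 16 × 430 / 1000 = 165.1 → r_n = 165.1 kN.
Interior bolts: l_c = 90 − 30 = 60 mm → 1.2 × 60 × 16 × 430 / 1000 = 495.4 → r_n = 445.8 kN.
R_n = 1 × 165.1 + 4 × 445.8 = 1948 kN.
Design strength φR_n = 0.75 × 1948 = 1460 kN.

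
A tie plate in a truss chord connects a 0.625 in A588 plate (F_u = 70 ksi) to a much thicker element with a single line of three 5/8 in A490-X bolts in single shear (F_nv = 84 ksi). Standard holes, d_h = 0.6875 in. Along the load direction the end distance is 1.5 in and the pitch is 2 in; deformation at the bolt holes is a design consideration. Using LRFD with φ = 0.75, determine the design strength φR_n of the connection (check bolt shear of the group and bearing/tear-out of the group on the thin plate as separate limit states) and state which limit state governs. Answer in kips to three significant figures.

Bolt shear: A_b = π·0.625²/4 = 0.3068 in²; R_n = 84 × 0.3068 × 3 × 1 = 77.31 kips → 0.75 × 77.31 = 58 kips.
Bearing (1.2 l_c t F_u ≤ 2.4 d t F_u): upper limit = 2.4·0.625·0.625·70 = 65.62 kips.
  Edge l_c = 1.5 − 0.6875/2 = 1.156 → r_n = 60.7 kips; interior l_c = 2 − 0.6875 = 1.312 → r_n = 65.62 kips.
  R_n,bearing = 1·60.7 + 2·65.62 = 192 kips → 0.75 × 192 = 144 kips.
Bolt shear governs: 58 kips.

58 kips (bolt shear governs)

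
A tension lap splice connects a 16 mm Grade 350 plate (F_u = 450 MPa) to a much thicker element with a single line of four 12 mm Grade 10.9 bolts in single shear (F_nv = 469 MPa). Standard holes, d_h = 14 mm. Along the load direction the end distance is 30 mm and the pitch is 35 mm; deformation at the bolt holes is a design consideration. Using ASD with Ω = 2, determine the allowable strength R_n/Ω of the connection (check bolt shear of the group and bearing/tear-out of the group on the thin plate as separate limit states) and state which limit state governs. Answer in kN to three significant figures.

106 kN (bolt shear governs)

Bolt shear: A_b = π·12²/4 = 113.1 mm²; R_n = 469 × 113.1 × 4 × 1 / 1000 = 212.2 kN → 212.2 / 2 = 106 kN.
Bearing (1.2 l_c t F_u ≤ 2.4 d t F_u): upper limit = 2.4·12·16·450 / 1000 = 207.4 kN.
  Edge l_c = 30 − 14/2 = 23 → r_n = 198.7 kN; interior l_c = 35 − 14 = 21 → r_n = 181.4 kN.
  R_n,bearing = 1·198.7 + 3·181.4 = 743 kN → 743 / 2 = 372 kN.
Bolt shear governs: 106 kN.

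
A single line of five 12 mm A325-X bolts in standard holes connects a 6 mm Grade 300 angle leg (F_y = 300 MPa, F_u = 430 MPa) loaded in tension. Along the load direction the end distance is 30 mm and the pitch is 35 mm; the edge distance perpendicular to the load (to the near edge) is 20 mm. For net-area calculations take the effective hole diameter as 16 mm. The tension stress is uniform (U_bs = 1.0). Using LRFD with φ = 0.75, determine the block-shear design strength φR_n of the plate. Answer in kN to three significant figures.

137 kN

Shear plane L_v = 30 + 4·35 = 170 mm; A_gv = 170 × 6 = 1020 mm².
A_nv = (170 − 4.5·16) × 6 = 588 mm².
A_nt = (20 − 0.5·16) × 6 = 72 mm².
0.6 F_u A_nv = 151.7 kN; 0.6 F_y A_gv = 183.6 kN → shear rupture governs the shear term.
R_n = 151.7 + 1.0 × 430 × 72 / 1000 = 182.7 kN.
Design strength φR_n = 0.75 × 182.7 = 137 kN.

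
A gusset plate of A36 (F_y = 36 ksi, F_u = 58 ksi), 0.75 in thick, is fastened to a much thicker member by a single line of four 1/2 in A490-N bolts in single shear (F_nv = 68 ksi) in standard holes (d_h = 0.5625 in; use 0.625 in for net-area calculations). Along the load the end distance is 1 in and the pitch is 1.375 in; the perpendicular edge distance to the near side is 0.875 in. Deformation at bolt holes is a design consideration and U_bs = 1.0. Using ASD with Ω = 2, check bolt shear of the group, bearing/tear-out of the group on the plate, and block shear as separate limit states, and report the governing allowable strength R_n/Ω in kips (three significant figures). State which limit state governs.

26.7 kips (bolt shear governs)

Bolt shear: A_b = π·0.5²/4 = 0.1963 in²; R_n = 68 × 0.1963 × 4 × 1 = 53.41 kips → 53.41 / 2 = 26.7 kips.
Bearing: edge l_c = 0.7188, r_n = 37.52 kips; interior l_c = 0.8125, r_n = 42.41 kips; R_n = 37.52 + 3·42.41 = 164.8 kips → 82.4 kips.
Block shear: A_gv = 3.844, A_nv = 2.203, A_nt = 0.4219 in²; R_n = min(0.6F_uA_nv, 0.6F_yA_gv) + U_bs·F_u·A_nt = 101.1 kips → 50.6 kips.
Bolt shear governs: 26.7 kips.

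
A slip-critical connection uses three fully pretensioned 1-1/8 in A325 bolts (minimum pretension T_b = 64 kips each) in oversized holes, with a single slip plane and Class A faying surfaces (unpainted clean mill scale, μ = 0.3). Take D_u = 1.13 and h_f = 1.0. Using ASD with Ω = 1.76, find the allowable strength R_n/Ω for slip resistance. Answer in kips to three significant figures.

37 kips

R_n = μ · D_u · h_f · T_b · n_s · n_b = 0.3 × 1.13 × 1.0 × 64 × 1 × 3 = 65.09 kips.
Allowable strength R_n/Ω = 65.09 / 1.76 = 37 kips.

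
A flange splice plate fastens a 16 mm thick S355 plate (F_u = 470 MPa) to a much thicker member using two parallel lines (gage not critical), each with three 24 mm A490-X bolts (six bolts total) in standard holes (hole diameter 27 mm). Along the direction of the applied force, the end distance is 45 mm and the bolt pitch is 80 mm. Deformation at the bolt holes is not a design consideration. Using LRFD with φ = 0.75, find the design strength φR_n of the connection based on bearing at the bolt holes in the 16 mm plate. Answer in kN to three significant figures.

2160 kN

Per bolt r_n = 1.5 l_c t F_u ≤ 3.0 d t F_u; upper limit = 3.0 × 24 × 16 × 470 / 1000 = 541.4 kN.
Edge bolt: l_c = 45 − 27/2 = 31.5 mm → 1.5 × 31.5 × 16 × 470 / 1000 = 355.3 → r_n = 355.3 kN.
Interior bolts: l_c = 80 − 27 = 53 mm → 1.5 × 53 × 16 × 470 / 1000 = 597.8 → r_n = 541.4 kN.
R_n = 2 × 355.3 + 4 × 541.4 = 2876 kN.
Design strength φR_n = 0.75 × 2876 = 2160 kN.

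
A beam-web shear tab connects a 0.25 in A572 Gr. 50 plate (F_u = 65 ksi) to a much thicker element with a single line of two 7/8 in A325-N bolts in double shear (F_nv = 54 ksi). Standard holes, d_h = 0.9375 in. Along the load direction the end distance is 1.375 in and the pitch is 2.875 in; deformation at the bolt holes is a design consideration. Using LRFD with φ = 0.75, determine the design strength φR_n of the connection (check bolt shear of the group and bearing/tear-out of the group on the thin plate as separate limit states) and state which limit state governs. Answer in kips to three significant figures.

38.8 kips (bearing governs)

Bolt shear: A_b = π·0.875²/4 = 0.6013 in²; R_n = 54 × 0.6013 × 2 × 2 = 129.9 kips → 0.75 × 129.9 = 97.4 kips.
Bearing (1.2 l_c t F_u ≤ 2.4 d t F_u): upper limit = 2.4·0.875·0.25·65 = 34.12 kips.
  Edge l_c = 1.375 − 0.9375/2 = 0.9062 → r_n = 17.67 kips; interior l_c = 2.875 − 0.9375 = 1.938 → r_n = 34.12 kips.
  R_n,bearing = 1·17.67 + 1·34.12 = 51.8 kips → 0.75 × 51.8 = 38.8 kips.
Bearing governs: 38.8 kips.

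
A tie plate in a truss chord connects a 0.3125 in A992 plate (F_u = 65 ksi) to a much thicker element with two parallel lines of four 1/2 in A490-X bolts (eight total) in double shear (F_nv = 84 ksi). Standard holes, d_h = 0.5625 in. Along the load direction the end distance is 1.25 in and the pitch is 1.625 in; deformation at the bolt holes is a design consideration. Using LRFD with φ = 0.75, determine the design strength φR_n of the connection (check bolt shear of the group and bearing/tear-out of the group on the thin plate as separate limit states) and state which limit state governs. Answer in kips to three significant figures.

Bolt shear: A_b = π·0.5²/4 = 0.1963 in²; R_n = 84 × 0.1963 × 8 × 2 = 263.9 kips → 0.75 × 263.9 = 198 kips.
Bearing (1.2 l_c t F_u ≤ 2.4 d t F_u): upper limit = 2.4·0.5·0.3125·65 = 24.38 kips.
  Edge l_c = 1.25 − 0.5625/2 = 0.9688 → r_n = 23.61 kips; interior l_c = 1.625 − 0.5625 = 1.062 → r_n = 24.38 kips.
  R_n,bearing = 2·23.61 + 6·24.38 = 193.5 kips → 0.75 × 193.5 = 145 kips.
Bearing governs: 145 kips.

145 kips (bearing governs)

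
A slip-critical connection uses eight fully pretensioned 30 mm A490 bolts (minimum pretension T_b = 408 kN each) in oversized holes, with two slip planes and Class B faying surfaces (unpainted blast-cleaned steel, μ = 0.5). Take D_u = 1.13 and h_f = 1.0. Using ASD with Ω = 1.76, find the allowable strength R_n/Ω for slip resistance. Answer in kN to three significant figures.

2100 kN

R_n = μ · D_u · h_f · T_b · n_s · n_b = 0.5 × 1.13 × 1.0 × 408 × 2 × 8 = 3688 kN.
Allowable strength R_n/Ω = 3688 / 1.76 = 2100 kN.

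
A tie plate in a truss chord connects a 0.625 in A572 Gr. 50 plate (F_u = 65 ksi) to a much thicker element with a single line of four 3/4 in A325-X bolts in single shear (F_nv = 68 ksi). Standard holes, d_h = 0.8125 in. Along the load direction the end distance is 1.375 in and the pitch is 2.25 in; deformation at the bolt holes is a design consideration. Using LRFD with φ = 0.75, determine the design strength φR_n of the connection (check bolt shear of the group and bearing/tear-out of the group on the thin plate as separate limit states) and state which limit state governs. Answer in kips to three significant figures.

Bolt shear: A_b = π·0.75²/4 = 0.4418 in²; R_n = 68 × 0.4418 × 4 × 1 = 120.2 kips → 0.75 × 120.2 = 90.1 kips.
Bearing (1.2 l_c t F_u ≤ 2.4 d t F_u): upper limit = 2.4·0.75·0.625·65 = 73.12 kips.
  Edge l_c = 1.375 − 0.8125/2 = 0.9688 → r_n = 47.23 kips; interior l_c = 2.25 − 0.8125 = 1.438 → r_n = 70.08 kips.
  R_n,bearing = 1·47.23 + 3·70.08 = 257.5 kips → 0.75 × 257.5 = 193 kips.
Bolt shear governs: 90.1 kips.

90.1 kips (bolt shear governs)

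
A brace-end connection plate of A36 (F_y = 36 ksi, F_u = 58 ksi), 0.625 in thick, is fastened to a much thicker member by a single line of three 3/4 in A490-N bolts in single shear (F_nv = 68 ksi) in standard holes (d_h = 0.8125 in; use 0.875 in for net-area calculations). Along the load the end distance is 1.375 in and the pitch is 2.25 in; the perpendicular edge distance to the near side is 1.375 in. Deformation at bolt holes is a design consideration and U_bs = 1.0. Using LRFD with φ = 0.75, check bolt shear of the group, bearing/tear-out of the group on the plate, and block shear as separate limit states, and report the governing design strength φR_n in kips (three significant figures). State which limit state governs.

Bolt shear: A_b = π·0.75²/4 = 0.4418 in²; R_n = 68 × 0.4418 × 3 × 1 = 90.12 kips → 0.75 × 90.12 = 67.6 kips.
Bearing: edge l_c = 0.9688, r_n = 42.14 kips; interior l_c = 1.438, r_n = 62.53 kips; R_n = 42.14 + 2·62.53 = 167.2 kips → 125 kips.
Block shear: A_gv = 3.672, A_nv = 2.305, A_nt = 0.5859 in²; R_n = min(0.6F_uA_nv, 0.6F_yA_gv) + U_bs·F_u·A_nt = 113.3 kips → 85 kips.
Bolt shear governs: 67.6 kips.

67.6 kips (bolt shear governs)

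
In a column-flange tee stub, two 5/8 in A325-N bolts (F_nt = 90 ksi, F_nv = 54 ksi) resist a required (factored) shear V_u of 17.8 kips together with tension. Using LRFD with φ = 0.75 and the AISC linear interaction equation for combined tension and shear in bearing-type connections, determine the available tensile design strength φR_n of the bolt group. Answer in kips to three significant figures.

A_b = π·0.625²/4 = 0.3068 in²; f_rv = 17.8 / (2 × 0.3068) = 29.01 ksi.
F'_nt = 1.3 F_nt − (F_nt / φF_nv) f_rv = 1.3·90 − (90/(0.75·54))·29.01 = 52.53 ksi, capped at F_nt → F'_nt = 52.53 ksi.
R_n = F'_nt · A_b · n = 52.53 × 0.3068 × 2 = 32.23 kips.
Design strength φR_n = 0.75 × 32.23 = 24.2 kips.

24.2 kips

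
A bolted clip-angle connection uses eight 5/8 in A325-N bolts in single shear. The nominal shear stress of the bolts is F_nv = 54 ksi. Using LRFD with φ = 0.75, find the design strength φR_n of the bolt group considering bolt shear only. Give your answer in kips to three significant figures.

99.4 kips

A_b = π × 0.625² / 4 = 0.3068 in².
R_n = F_nv · A_b · n · n_s = 54 × 0.3068 × 8 × 1 = 132.5 kips.
Design strength φR_n = 0.75 × 132.5 = 99.4 kips.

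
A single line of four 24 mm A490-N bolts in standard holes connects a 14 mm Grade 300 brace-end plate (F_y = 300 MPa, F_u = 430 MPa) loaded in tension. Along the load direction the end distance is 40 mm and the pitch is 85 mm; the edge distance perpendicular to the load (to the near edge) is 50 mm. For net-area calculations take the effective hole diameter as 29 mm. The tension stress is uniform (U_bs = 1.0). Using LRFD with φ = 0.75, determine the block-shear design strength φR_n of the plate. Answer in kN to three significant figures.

684 kN

Shear plane L_v = 40 + 3·85 = 295 mm; A_gv = 295 × 14 = 4130 mm².
A_nv = (295 − 3.5·29) × 14 = 2709 mm².
A_nt = (50 − 0.5·29) × 14 = 497 mm².
0.6 F_u A_nv = 698.9 kN; 0.6 F_y A_gv = 743.4 kN → shear rupture governs the shear term.
R_n = 698.9 + 1.0 × 430 × 497 / 1000 = 912.6 kN.
Design strength φR_n = 0.75 × 912.6 = 684 kN.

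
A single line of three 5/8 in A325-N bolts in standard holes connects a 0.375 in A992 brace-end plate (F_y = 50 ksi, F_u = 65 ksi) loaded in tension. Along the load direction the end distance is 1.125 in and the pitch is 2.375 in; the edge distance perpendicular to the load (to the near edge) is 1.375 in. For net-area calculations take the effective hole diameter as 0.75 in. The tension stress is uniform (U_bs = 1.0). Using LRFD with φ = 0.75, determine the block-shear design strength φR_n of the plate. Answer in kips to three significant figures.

62.2 kips

Shear plane L_v = 1.125 + 2·2.375 = 5.875 in; A_gv = 5.875 × 0.375 = 2.203 in².
A_nv = (5.875 − 2.5·0.75) × 0.375 = 1.5 in².
A_nt = (1.375 − 0.5·0.75) × 0.375 = 0.375 in².
0.6 F_u A_nv = 58.5 kips; 0.6 F_y A_gv = 66.09 kips → shear rupture governs the shear term.
R_n = 58.5 + 1.0 × 65 × 0.375 = 82.88 kips.
Design strength φR_n = 0.75 × 82.88 = 62.2 kips.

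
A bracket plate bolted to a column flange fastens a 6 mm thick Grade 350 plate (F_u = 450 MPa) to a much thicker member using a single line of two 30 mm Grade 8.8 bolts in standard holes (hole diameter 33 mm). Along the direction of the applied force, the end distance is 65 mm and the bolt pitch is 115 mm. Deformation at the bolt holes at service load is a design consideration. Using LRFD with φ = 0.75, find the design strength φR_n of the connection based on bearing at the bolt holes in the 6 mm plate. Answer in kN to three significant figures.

Per bolt r_n = 1.2 l_c t F_u ≤ 2.4 d t F_u; upper limit = 2.4 × 30 × 6 × 450 / 1000 = 194.4 kN.
Edge bolt: l_c = 65 − 33/2 = 48.5 mm → 1.2 × 48.5 × 6 × 450 / 1000 = 157.1 → r_n = 157.1 kN.
Interior bolts: l_c = 115 − 33 = 82 mm → 1.2 × 82 × 6 × 450 / 1000 = 265.7 → r_n = 194.4 kN.
R_n = 1 × 157.1 + 1 × 194.4 = 351.5 kN.
Design strength φR_n = 0.75 × 351.5 = 264 kN.

264 kN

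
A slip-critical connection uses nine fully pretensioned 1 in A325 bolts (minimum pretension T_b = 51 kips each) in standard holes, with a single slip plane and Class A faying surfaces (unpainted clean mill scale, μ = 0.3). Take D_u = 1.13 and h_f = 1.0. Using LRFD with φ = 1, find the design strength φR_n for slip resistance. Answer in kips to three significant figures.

156 kips

R_n = μ · D_u · h_f · T_b · n_s · n_b = 0.3 × 1.13 × 1.0 × 51 × 1 × 9 = 155.6 kips.
Design strength φR_n = 1 × 155.6 = 156 kips.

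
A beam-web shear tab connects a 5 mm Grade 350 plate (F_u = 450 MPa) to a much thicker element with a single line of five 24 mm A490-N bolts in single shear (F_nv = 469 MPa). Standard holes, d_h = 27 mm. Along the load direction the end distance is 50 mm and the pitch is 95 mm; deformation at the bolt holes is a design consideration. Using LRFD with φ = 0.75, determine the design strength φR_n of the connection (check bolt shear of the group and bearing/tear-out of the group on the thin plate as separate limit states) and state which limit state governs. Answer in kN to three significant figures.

463 kN (bearing governs)

Bolt shear: A_b = π·24²/4 = 452.4 mm²; R_n = 469 × 452.4 × 5 × 1 / 1000 = 1061 kN → 0.75 × 1061 = 796 kN.
Bearing (1.2 l_c t F_u ≤ 2.4 d t F_u): upper limit = 2.4·24·5·450 / 1000 = 129.6 kN.
  Edge l_c = 50 − 27/2 = 36.5 → r_n = 98.55 kN; interior l_c = 95 − 27 = 68 → r_n = 129.6 kN.
  R_n,bearing = 1·98.55 + 4·129.6 = 616.9 kN → 0.75 × 616.9 = 463 kN.
Bearing governs: 463 kN.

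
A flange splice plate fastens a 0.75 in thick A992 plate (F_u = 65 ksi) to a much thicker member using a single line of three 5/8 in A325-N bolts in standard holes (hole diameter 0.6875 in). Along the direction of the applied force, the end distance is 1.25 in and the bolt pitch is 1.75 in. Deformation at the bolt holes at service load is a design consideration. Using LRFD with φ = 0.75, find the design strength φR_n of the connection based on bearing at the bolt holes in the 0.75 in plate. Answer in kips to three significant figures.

Per bolt r_n = 1.2 l_c t F_u ≤ 2.4 d t F_u; upper limit = 2.4 × 0.625 × 0.75 × 65 = 73.12 kips.
Edge bolt: l_c = 1.25 − 0.6875/2 = 0.9062 in → 1.2 × 0.9062 × 0.75 × 65 = 53.02 → r_n = 53.02 kips.
Interior bolts: l_c = 1.75 − 0.6875 = 1.062 in → 1.2 × 1.062 × 0.75 × 65 = 62.16 → r_n = 62.16 kips.
R_n = 1 × 53.02 + 2 × 62.16 = 177.3 kips.
Design strength φR_n = 0.75 × 177.3 = 133 kips.

133 kips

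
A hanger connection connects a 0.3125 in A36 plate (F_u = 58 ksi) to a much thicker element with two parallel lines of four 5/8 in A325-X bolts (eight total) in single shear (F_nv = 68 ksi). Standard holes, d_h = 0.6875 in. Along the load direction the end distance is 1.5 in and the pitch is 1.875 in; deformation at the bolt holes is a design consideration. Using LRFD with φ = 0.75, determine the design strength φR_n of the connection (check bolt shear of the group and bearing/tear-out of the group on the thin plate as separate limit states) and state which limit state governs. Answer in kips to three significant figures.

Bolt shear: A_b = π·0.625²/4 = 0.3068 in²; R_n = 68 × 0.3068 × 8 × 1 = 166.9 kips → 0.75 × 166.9 = 125 kips.
Bearing (1.2 l_c t F_u ≤ 2.4 d t F_u): upper limit = 2.4·0.625·0.3125·58 = 27.19 kips.
  Edge l_c = 1.5 − 0.6875/2 = 1.156 → r_n = 25.15 kips; interior l_c = 1.875 − 0.6875 = 1.188 → r_n = 25.83 kips.
  R_n,bearing = 2·25.15 + 6·25.83 = 205.3 kips → 0.75 × 205.3 = 154 kips.
Bolt shear governs: 125 kips.

125 kips (bolt shear governs)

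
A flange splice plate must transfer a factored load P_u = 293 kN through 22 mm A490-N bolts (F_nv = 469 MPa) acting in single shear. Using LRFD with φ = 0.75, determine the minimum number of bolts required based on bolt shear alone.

3 bolts

A_b = π·22²/4 = 380.1 mm².
Per-bolt design strength φR_n = 0.75 × 469 × 380.1 × 1 / 1000 = 133.7 kN.
n ≥ 293 / 133.7 = 2.191 → use 3 bolts.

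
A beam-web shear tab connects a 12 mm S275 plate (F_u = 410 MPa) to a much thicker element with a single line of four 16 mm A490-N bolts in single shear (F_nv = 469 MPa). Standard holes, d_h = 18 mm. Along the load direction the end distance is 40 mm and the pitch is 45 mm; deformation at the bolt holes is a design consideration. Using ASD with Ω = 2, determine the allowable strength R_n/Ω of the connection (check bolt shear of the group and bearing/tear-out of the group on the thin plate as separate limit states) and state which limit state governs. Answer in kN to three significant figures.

189 kN (bolt shear governs)

Bolt shear: A_b = π·16²/4 = 201.1 mm²; R_n = 469 × 201.1 × 4 × 1 / 1000 = 377.2 kN → 377.2 / 2 = 189 kN.
Bearing (1.2 l_c t F_u ≤ 2.4 d t F_u): upper limit = 2.4·16·12·410 / 1000 = 188.9 kN.
  Edge l_c = 40 − 18/2 = 31 → r_n = 183 kN; interior l_c = 45 − 18 = 27 → r_n = 159.4 kN.
  R_n,bearing = 1·183 + 3·159.4 = 661.2 kN → 661.2 / 2 = 331 kN.
Bolt shear governs: 189 kN.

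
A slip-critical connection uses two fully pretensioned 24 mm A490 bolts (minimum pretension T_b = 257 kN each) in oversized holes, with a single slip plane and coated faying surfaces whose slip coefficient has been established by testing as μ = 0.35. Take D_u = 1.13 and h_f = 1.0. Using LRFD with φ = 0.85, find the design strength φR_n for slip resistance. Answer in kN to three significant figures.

R_n = μ · D_u · h_f · T_b · n_s · n_b = 0.35 × 1.13 × 1.0 × 257 × 1 × 2 = 203.3 kN.
Design strength φR_n = 0.85 × 203.3 = 173 kN.

173 kN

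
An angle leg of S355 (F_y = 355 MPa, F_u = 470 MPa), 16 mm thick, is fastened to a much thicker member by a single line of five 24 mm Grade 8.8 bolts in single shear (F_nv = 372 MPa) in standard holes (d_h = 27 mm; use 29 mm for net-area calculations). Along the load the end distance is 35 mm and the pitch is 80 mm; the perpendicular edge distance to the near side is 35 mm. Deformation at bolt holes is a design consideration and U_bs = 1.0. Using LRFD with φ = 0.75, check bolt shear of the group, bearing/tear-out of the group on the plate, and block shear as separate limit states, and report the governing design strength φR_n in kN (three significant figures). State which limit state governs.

631 kN (bolt shear governs)

Bolt shear: A_b = π·24²/4 = 452.4 mm²; R_n = 372 × 452.4 × 5 × 1 / 1000 = 841.4 kN → 0.75 × 841.4 = 631 kN.
Bearing: edge l_c = 21.5, r_n = 194 kN; interior l_c = 53, r_n = 433.2 kN; R_n = 194 + 4·433.2 = 1927 kN → 1440 kN.
Block shear: A_gv = 5680, A_nv = 3592, A_nt = 328 mm²; R_n = min(0.6F_uA_nv, 0.6F_yA_gv) + U_bs·F_u·A_nt = 1167 kN → 875 kN.
Bolt shear governs: 631 kN.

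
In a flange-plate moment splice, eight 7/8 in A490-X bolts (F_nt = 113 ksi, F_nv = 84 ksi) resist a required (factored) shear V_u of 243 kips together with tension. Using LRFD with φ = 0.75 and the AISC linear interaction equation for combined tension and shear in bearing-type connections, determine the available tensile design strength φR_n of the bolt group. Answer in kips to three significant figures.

203 kips

A_b = π·0.875²/4 = 0.6013 in²; f_rv = 243 / (8 × 0.6013) = 50.51 ksi.
F'_nt = 1.3 F_nt − (F_nt / φF_nv) f_rv = 1.3·113 − (113/(0.75·84))·50.51 = 56.3 ksi, capped at F_nt → F'_nt = 56.3 ksi.
R_n = F'_nt · A_b · n = 56.3 × 0.6013 × 8 = 270.8 kips.
Design strength φR_n = 0.75 × 270.8 = 203 kips.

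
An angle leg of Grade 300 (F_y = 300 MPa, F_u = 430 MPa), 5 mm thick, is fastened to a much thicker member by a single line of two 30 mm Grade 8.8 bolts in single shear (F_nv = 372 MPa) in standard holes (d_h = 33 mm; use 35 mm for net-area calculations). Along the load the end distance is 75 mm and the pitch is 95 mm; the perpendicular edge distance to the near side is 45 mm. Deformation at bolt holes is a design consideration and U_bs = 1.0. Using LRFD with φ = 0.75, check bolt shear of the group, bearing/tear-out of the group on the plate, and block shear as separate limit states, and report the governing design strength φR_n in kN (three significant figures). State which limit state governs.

158 kN (block shear governs)

Bolt shear: A_b = π·30²/4 = 706.9 mm²; R_n = 372 × 706.9 × 2 × 1 / 1000 = 525.9 kN → 0.75 × 525.9 = 394 kN.
Bearing: edge l_c = 58.5, r_n = 150.9 kN; interior l_c = 62, r_n = 154.8 kN; R_n = 150.9 + 1·154.8 = 305.7 kN → 229 kN.
Block shear: A_gv = 850, A_nv = 587.5, A_nt = 137.5 mm²; R_n = min(0.6F_uA_nv, 0.6F_yA_gv) + U_bs·F_u·A_nt = 210.7 kN → 158 kN.
Block shear governs: 158 kN.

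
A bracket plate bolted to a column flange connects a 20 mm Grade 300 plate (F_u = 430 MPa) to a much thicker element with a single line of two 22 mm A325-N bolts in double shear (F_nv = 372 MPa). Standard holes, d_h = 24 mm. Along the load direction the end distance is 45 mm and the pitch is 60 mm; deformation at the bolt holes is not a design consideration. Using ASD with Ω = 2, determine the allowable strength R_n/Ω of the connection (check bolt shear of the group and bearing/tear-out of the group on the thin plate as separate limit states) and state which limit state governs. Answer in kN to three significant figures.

283 kN (bolt shear governs)

Bolt shear: A_b = π·22²/4 = 380.1 mm²; R_n = 372 × 380.1 × 2 × 2 / 1000 = 565.6 kN → 565.6 / 2 = 283 kN.
Bearing (1.5 l_c t F_u ≤ 3.0 d t F_u): upper limit = 3.0·22·20·430 / 1000 = 567.6 kN.
  Edge l_c = 45 − 24/2 = 33 → r_n = 425.7 kN; interior l_c = 60 − 24 = 36 → r_n = 464.4 kN.
  R_n,bearing = 1·425.7 + 1·464.4 = 890.1 kN → 890.1 / 2 = 445 kN.
Bolt shear governs: 283 kN.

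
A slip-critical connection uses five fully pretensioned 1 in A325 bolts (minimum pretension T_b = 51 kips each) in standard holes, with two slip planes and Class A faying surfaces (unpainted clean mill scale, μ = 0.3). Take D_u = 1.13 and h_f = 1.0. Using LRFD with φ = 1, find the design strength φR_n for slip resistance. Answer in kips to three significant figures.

173 kips

R_n = μ · D_u · h_f · T_b · n_s · n_b = 0.3 × 1.13 × 1.0 × 51 × 2 × 5 = 172.9 kips.
Design strength φR_n = 1 × 172.9 = 173 kips.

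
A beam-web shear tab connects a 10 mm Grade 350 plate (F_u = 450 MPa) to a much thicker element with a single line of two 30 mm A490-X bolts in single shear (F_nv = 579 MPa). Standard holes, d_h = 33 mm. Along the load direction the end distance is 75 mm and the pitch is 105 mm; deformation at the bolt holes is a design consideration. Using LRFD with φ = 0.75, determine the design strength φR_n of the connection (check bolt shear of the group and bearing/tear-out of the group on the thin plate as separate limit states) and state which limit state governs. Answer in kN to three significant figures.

480 kN (bearing governs)

Bolt shear: A_b = π·30²/4 = 706.9 mm²; R_n = 579 × 706.9 × 2 × 1 / 1000 = 818.5 kN → 0.75 × 818.5 = 614 kN.
Bearing (1.2 l_c t F_u ≤ 2.4 d t F_u): upper limit = 2.4·30·10·450 / 1000 = 324 kN.
  Edge l_c = 75 − 33/2 = 58.5 → r_n = 315.9 kN; interior l_c = 105 − 33 = 72 → r_n = 324 kN.
  R_n,bearing = 1·315.9 + 1·324 = 639.9 kN → 0.75 × 639.9 = 480 kN.
Bearing governs: 480 kN.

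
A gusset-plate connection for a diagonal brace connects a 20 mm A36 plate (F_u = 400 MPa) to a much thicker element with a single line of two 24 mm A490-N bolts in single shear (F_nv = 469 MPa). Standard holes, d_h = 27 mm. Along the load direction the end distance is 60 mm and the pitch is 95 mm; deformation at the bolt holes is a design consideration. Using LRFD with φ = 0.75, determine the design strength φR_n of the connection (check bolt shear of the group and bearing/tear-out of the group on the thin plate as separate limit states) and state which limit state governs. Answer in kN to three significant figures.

318 kN (bolt shear governs)

Bolt shear: A_b = π·24²/4 = 452.4 mm²; R_n = 469 × 452.4 × 2 × 1 / 1000 = 424.3 kN → 0.75 × 424.3 = 318 kN.
Bearing (1.2 l_c t F_u ≤ 2.4 d t F_u): upper limit = 2.4·24·20·400 / 1000 = 460.8 kN.
  Edge l_c = 60 − 27/2 = 46.5 → r_n = 446.4 kN; interior l_c = 95 − 27 = 68 → r_n = 460.8 kN.
  R_n,bearing = 1·446.4 + 1·460.8 = 907.2 kN → 0.75 × 907.2 = 680 kN.
Bolt shear governs: 318 kN.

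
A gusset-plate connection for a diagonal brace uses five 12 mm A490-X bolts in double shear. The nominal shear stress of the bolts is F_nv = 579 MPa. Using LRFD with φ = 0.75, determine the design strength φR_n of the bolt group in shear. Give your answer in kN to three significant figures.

A_b = π × 12² / 4 = 113.1 mm².
R_n = F_nv · A_b · n · n_s = 579 × 113.1 × 5 × 2 / 1000 = 654.8 kN.
Design strength φR_n = 0.75 × 654.8 = 491 kN.

491 kN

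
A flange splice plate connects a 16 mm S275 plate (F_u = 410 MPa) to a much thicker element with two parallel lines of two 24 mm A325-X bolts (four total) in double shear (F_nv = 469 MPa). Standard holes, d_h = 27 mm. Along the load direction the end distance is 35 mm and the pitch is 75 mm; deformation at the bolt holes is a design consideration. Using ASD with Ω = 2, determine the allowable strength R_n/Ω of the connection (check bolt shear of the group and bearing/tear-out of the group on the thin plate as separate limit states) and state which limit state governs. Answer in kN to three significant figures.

547 kN (bearing governs)

Bolt shear: A_b = π·24²/4 = 452.4 mm²; R_n = 469 × 452.4 × 4 × 2 / 1000 = 1697 kN → 1697 / 2 = 849 kN.
Bearing (1.2 l_c t F_u ≤ 2.4 d t F_u): upper limit = 2.4·24·16·410 / 1000 = 377.9 kN.
  Edge l_c = 35 − 27/2 = 21.5 → r_n = 169.2 kN; interior l_c = 75 − 27 = 48 → r_n = 377.9 kN.
  R_n,bearing = 2·169.2 + 2·377.9 = 1094 kN → 1094 / 2 = 547 kN.
Bearing governs: 547 kN.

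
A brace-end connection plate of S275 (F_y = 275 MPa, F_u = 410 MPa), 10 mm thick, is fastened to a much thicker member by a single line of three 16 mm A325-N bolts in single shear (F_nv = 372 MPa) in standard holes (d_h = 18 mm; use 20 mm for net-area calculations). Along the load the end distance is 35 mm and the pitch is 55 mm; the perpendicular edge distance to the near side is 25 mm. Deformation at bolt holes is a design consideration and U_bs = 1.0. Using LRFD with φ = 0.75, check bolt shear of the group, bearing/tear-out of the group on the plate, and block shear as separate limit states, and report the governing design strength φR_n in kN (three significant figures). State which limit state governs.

168 kN (bolt shear governs)

Bolt shear: A_b = π·16²/4 = 201.1 mm²; R_n = 372 × 201.1 × 3 × 1 / 1000 = 224.4 kN → 0.75 × 224.4 = 168 kN.
Bearing: edge l_c = 26, r_n = 127.9 kN; interior l_c = 37, r_n = 157.4 kN; R_n = 127.9 + 2·157.4 = 442.8 kN → 332 kN.
Block shear: A_gv = 1450, A_nv = 950, A_nt = 150 mm²; R_n = min(0.6F_uA_nv, 0.6F_yA_gv) + U_bs·F_u·A_nt = 295.2 kN → 221 kN.
Bolt shear governs: 168 kN.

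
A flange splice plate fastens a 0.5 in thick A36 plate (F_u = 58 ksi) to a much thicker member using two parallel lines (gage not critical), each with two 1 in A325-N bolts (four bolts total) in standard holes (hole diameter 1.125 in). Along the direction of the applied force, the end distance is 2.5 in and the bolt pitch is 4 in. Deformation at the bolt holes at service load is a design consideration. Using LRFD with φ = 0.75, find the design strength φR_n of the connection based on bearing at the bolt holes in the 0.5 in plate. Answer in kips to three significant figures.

Per bolt r_n = 1.2 l_c t F_u ≤ 2.4 d t F_u; upper limit = 2.4 × 1 × 0.5 × 58 = 69.6 kips.
Edge bolt: l_c = 2.5 − 1.125/2 = 1.938 in → 1.2 × 1.938 × 0.5 × 58 = 67.42 → r_n = 67.42 kips.
Interior bolts: l_c = 4 − 1.125 = 2.875 in → 1.2 × 2.875 × 0.5 × 58 = 100 → r_n = 69.6 kips.
R_n = 2 × 67.42 + 2 × 69.6 = 274 kips.
Design strength φR_n = 0.75 × 274 = 206 kips.

206 kips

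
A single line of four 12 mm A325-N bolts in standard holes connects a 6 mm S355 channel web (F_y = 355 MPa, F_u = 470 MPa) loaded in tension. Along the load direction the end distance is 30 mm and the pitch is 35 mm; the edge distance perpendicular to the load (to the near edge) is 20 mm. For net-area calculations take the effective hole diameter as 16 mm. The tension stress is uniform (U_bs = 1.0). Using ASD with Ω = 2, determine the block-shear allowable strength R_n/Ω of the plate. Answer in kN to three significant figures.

83.8 kN

Shear plane L_v = 30 + 3·35 = 135 mm; A_gv = 135 × 6 = 810 mm².
A_nv = (135 − 3.5·16) × 6 = 474 mm².
A_nt = (20 − 0.5·16) × 6 = 72 mm².
0.6 F_u A_nv = 133.7 kN; 0.6 F_y A_gv = 172.5 kN → shear rupture governs the shear term.
R_n = 133.7 + 1.0 × 470 × 72 / 1000 = 167.5 kN.
Allowable strength R_n/Ω = 167.5 / 2 = 83.8 kN.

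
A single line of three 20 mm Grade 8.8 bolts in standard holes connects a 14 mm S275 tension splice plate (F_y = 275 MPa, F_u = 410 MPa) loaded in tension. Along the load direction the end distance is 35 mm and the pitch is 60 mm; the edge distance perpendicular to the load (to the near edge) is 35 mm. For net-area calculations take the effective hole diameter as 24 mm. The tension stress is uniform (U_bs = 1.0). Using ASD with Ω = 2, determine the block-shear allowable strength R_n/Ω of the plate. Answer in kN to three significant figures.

Shear plane L_v = 35 + 2·60 = 155 mm; A_gv = 155 × 14 = 2170 mm².
A_nv = (155 − 2.5·24) × 14 = 1330 mm².
A_nt = (35 − 0.5·24) × 14 = 322 mm².
0.6 F_u A_nv = 327.2 kN; 0.6 F_y A_gv = 358.1 kN → shear rupture governs the shear term.
R_n = 327.2 + 1.0 × 410 × 322 / 1000 = 459.2 kN.
Allowable strength R_n/Ω = 459.2 / 2 = 230 kN.

230 kN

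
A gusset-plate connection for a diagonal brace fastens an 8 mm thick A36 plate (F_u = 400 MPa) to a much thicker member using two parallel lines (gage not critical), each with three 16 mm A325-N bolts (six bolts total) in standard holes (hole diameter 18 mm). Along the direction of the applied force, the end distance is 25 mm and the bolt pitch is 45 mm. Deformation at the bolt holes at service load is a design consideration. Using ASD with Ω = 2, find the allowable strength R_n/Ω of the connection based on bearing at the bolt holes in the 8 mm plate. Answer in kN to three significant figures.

Per bolt r_n = 1.2 l_c t F_u ≤ 2.4 d t F_u; upper limit = 2.4 × 16 × 8 × 400 / 1000 = 122.9 kN.
Edge bolt: l_c = 25 − 18/2 = 16 mm → 1.2 × 16 × 8 × 400 / 1000 = 61.44 → r_n = 61.44 kN.
Interior bolts: l_c = 45 − 18 = 27 mm → 1.2 × 27 × 8 × 400 / 1000 = 103.7 → r_n = 103.7 kN.
R_n = 2 × 61.44 + 4 × 103.7 = 537.6 kN.
Allowable strength R_n/Ω = 537.6 / 2 = 269 kN.

269 kN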